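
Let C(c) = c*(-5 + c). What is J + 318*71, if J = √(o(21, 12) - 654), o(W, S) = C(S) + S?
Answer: 22578 + 3*I*√62 ≈ 22578.0 + 23.622*I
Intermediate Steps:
o(W, S) = S + S*(-5 + S) (o(W, S) = S*(-5 + S) + S = S + S*(-5 + S))
J = 3*I*√62 (J = √(12*(-4 + 12) - 654) = √(12*8 - 654) = √(96 - 654) = √(-558) = 3*I*√62 ≈ 23.622*I)
J + 318*71 = 3*I*√62 + 318*71 = 3*I*√62 + 22578 = 22578 + 3*I*√62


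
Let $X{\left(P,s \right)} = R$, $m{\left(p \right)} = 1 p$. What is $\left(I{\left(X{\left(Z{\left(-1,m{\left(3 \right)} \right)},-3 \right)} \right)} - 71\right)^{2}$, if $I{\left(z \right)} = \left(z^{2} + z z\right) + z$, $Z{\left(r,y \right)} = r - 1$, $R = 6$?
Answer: $49$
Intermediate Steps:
$m{\left(p \right)} = p$
$Z{\left(r,y \right)} = -1 + r$ ($Z{\left(r,y \right)} = r - 1 = -1 + r$)
$X{\left(P,s \right)} = 6$
$I{\left(z \right)} = z + 2 z^{2}$ ($I{\left(z \right)} = \left(z^{2} + z^{2}\right) + z = 2 z^{2} + z = z + 2 z^{2}$)
$\left(I{\left(X{\left(Z{\left(-1,m{\left(3 \right)} \right)},-3 \right)} \right)} - 71\right)^{2} = \left(6 \left(1 + 2 \cdot 6\right) - 71\right)^{2} = \left(6 \left(1 + 12\right) - 71\right)^{2} = \left(6 \cdot 13 - 71\right)^{2} = \left(78 - 71\right)^{2} = 7^{2} = 49$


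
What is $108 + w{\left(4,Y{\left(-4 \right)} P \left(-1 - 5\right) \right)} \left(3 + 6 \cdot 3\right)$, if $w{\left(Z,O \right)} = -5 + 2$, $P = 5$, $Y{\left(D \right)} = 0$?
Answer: $45$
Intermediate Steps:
$w{\left(Z,O \right)} = -3$
$108 + w{\left(4,Y{\left(-4 \right)} P \left(-1 - 5\right) \right)} \left(3 + 6 \cdot 3\right) = 108 - 3 \left(3 + 6 \cdot 3\right) = 108 - 3 \left(3 + 18\right) = 108 - 63 = 45$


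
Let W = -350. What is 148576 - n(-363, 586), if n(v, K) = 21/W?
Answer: 7428803/50 ≈ 1.4858e+5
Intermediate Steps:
n(v, K) = -3/50 (n(v, K) = 21/(-350) = 21*(-1/350) = -3/50)
148576 - n(-363, 586) = 148576 - 1*(-3/50) = 148576 + 3/50 = 7428803/50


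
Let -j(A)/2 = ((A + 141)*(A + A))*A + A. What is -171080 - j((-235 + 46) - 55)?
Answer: -24700400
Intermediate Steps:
j(A) = -2*A - 4*A**2*(141 + A) (j(A) = -2*(((A + 141)*(A + A))*A + A) = -2*(((141 + A)*(2*A))*A + A) = -2*((2*A*(141 + A))*A + A) = -2*(2*A**2*(141 + A) + A) = -2*(A + 2*A**2*(141 + A)) = -2*A - 4*A**2*(141 + A))
-171080 - j((-235 + 46) - 55) = -171080 - (-2)*((-235 + 46) - 55)*(1 + 2*((-235 + 46) - 55)**2 + 282*((-235 + 46) - 55)) = -171080 - (-2)*(-189 - 55)*(1 + 2*(-189 - 55)**2 + 282*(-189 - 55)) = -171080 - (-2)*(-244)*(1 + 2*(-244)**2 + 282*(-244)) = -171080 - (-2)*(-244)*(1 + 2*59536 - 68808) = -171080 - (-2)*(-244)*(1 + 119072 - 68808) = -171080 - (-2)*(-244)*50265 = -171080 - 1*24529320 = -171080 - 24529320 = -24700400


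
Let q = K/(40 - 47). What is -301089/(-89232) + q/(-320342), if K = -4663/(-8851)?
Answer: 90543076587727/26833724405488 ≈ 3.3742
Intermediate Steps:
K = 4663/8851 (K = -4663*(-1/8851) = 4663/8851 ≈ 0.52683)
q = -4663/61957 (q = (4663/8851)/(40 - 47) = (4663/8851)/(-7) = -⅐*4663/8851 = -4663/61957 ≈ -0.075262)
-301089/(-89232) + q/(-320342) = -301089/(-89232) - 4663/61957/(-320342) = -301089*(-1/89232) - 4663/61957*(-1/320342) = 100363/29744 + 4663/19847429294 = 90543076587727/26833724405488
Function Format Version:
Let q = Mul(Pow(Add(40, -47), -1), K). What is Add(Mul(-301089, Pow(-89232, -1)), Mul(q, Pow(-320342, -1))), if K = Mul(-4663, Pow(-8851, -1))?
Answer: Rational(90543076587727, 26833724405488) ≈ 3.3742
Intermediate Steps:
K = Rational(4663, 8851) (K = Mul(-4663, Rational(-1, 8851)) = Rational(4663, 8851) ≈ 0.52683)
q = Rational(-4663, 61957) (q = Mul(Pow(Add(40, -47), -1), Rational(4663, 8851)) = Mul(Pow(-7, -1), Rational(4663, 8851)) = Mul(Rational(-1, 7), Rational(4663, 8851)) = Rational(-4663, 61957) ≈ -0.075262)
Add(Mul(-301089, Pow(-89232, -1)), Mul(q, Pow(-320342, -1))) = Add(Mul(-301089, Pow(-89232, -1)), Mul(Rational(-4663, 61957), Pow(-320342, -1))) = Add(Mul(-301089, Rational(-1, 89232)), Mul(Rational(-4663, 61957), Rational(-1, 320342))) = Add(Rational(100363, 29744), Rational(4663, 19847429294)) = Rational(90543076587727, 26833724405488)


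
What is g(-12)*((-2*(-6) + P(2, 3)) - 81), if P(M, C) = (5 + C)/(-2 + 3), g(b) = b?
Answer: 732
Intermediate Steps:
P(M, C) = 5 + C (P(M, C) = (5 + C)/1 = (5 + C)*1 = 5 + C)
g(-12)*((-2*(-6) + P(2, 3)) - 81) = -12*((-2*(-6) + (5 + 3)) - 81) = -12*((12 + 8) - 81) = -12*(20 - 81) = -12*(-61) = 732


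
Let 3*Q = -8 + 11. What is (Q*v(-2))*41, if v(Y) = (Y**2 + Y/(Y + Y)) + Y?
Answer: 205/2 ≈ 102.50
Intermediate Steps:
Q = 1 (Q = (-8 + 11)/3 = (1/3)*3 = 1)
v(Y) = 1/2 + Y + Y**2 (v(Y) = (Y**2 + Y/((2*Y))) + Y = (Y**2 + (1/(2*Y))*Y) + Y = (Y**2 + 1/2) + Y = (1/2 + Y**2) + Y = 1/2 + Y + Y**2)
(Q*v(-2))*41 = (1*(1/2 - 2 + (-2)**2))*41 = (1*(1/2 - 2 + 4))*41 = (1*(5/2))*41 = (5/2)*41 = 205/2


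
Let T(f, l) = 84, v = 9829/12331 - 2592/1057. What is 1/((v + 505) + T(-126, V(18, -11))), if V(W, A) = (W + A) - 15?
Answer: 13033867/7655374964 ≈ 0.0017026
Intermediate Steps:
V(W, A) = -15 + A + W (V(W, A) = (A + W) - 15 = -15 + A + W)
v = -21572699/13033867 (v = 9829*(1/12331) - 2592*1/1057 = 9829/12331 - 2592/1057 = -21572699/13033867 ≈ -1.6551)
1/((v + 505) + T(-126, V(18, -11))) = 1/((-21572699/13033867 + 505) + 84) = 1/(6560530136/13033867 + 84) = 1/(7655374964/13033867) = 13033867/7655374964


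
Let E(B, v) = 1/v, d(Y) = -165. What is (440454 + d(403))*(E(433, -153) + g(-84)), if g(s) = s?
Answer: -628781613/17 ≈ -3.6987e+7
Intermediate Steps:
(440454 + d(403))*(E(433, -153) + g(-84)) = (440454 - 165)*(1/(-153) - 84) = 440289*(-1/153 - 84) = 440289*(-12853/153) = -628781613/17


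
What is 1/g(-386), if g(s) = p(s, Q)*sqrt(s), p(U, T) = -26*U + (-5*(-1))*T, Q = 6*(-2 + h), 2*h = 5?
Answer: -I*sqrt(386)/3879686 ≈ -5.064e-6*I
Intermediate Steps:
h = 5/2 (h = (1/2)*5 = 5/2 ≈ 2.5000)
Q = 3 (Q = 6*(-2 + 5/2) = 6*(1/2) = 3)
p(U, T) = -26*U + 5*T
g(s) = sqrt(s)*(15 - 26*s) (g(s) = (-26*s + 5*3)*sqrt(s) = (-26*s + 15)*sqrt(s) = (15 - 26*s)*sqrt(s) = sqrt(s)*(15 - 26*s))
1/g(-386) = 1/(sqrt(-386)*(15 - 26*(-386))) = 1/((I*sqrt(386))*(15 + 10036)) = 1/((I*sqrt(386))*10051) = 1/(10051*I*sqrt(386)) = -I*sqrt(386)/3879686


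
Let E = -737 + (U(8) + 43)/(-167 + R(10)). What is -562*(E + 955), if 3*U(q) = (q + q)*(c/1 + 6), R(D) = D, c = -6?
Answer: -19210846/157 ≈ -1.2236e+5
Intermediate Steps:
U(q) = 0 (U(q) = ((q + q)*(-6/1 + 6))/3 = ((2*q)*(-6*1 + 6))/3 = ((2*q)*(-6 + 6))/3 = ((2*q)*0)/3 = (⅓)*0 = 0)
E = -115752/157 (E = -737 + (0 + 43)/(-167 + 10) = -737 + 43/(-157) = -737 + 43*(-1/157) = -737 - 43/157 = -115752/157 ≈ -737.27)
-562*(E + 955) = -562*(-115752/157 + 955) = -562*34183/157 = -19210846/157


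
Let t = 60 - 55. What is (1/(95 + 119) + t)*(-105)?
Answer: -112455/214 ≈ -525.49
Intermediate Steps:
t = 5
(1/(95 + 119) + t)*(-105) = (1/(95 + 119) + 5)*(-105) = (1/214 + 5)*(-105) = (1071/214)*(-105) = -112455/214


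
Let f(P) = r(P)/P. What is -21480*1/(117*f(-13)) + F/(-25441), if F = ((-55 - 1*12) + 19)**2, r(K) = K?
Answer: -14019032/76323 ≈ -183.68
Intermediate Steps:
f(P) = 1 (f(P) = P/P = 1)
F = 2304 (F = ((-55 - 12) + 19)**2 = (-67 + 19)**2 = (-48)**2 = 2304)
-21480*1/(117*f(-13)) + F/(-25441) = -21480/(117*1) + 2304/(-25441) = -21480/117 + 2304*(-1/25441) = -21480*1/117 - 2304/25441 = -7160/39 - 2304/25441 = -14019032/76323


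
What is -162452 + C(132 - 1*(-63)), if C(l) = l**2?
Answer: -124427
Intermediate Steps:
-162452 + C(132 - 1*(-63)) = -162452 + (132 - 1*(-63))**2 = -162452 + (132 + 63)**2 = -162452 + 195**2 = -162452 + 38025 = -124427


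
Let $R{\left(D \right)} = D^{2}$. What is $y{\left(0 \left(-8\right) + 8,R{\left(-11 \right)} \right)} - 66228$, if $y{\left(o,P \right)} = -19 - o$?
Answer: $-66255$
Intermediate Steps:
$y{\left(0 \left(-8\right) + 8,R{\left(-11 \right)} \right)} - 66228 = \left(-19 - \left(0 \left(-8\right) + 8\right)\right) - 66228 = \left(-19 - \left(0 + 8\right)\right) - 66228 = \left(-19 - 8\right) - 66228 = -27 - 66228 = -66255$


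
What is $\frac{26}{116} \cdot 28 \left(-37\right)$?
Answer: $- \frac{6734}{29} \approx -232.21$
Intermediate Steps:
$\frac{26}{116} \cdot 28 \left(-37\right) = 26 \cdot \frac{1}{116} \cdot 28 \left(-37\right) = \frac{13}{58} \cdot 28 \left(-37\right) = \frac{182}{29} \left(-37\right) = - \frac{6734}{29}$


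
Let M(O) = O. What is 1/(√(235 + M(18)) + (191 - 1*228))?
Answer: -37/1116 - √253/1116 ≈ -0.047407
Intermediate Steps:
1/(√(235 + M(18)) + (191 - 1*228)) = 1/(√(235 + 18) + (191 - 1*228)) = 1/(√253 + (191 - 228)) = 1/(√253 - 37) = 1/(-37 + √253)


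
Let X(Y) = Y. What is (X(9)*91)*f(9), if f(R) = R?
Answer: 7371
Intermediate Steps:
(X(9)*91)*f(9) = (9*91)*9 = 819*9 = 7371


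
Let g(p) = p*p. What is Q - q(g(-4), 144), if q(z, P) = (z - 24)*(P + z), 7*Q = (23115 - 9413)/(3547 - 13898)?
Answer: 92731258/72457 ≈ 1279.8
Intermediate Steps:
g(p) = p**2
Q = -13702/72457 (Q = ((23115 - 9413)/(3547 - 13898))/7 = (13702/(-10351))/7 = (13702*(-1/10351))/7 = (1/7)*(-13702/10351) = -13702/72457 ≈ -0.18911)
q(z, P) = (-24 + z)*(P + z)
Q - q(g(-4), 144) = -13702/72457 - (((-4)**2)**2 - 24*144 - 24*(-4)**2 + 144*(-4)**2) = -13702/72457 - (16**2 - 3456 - 24*16 + 144*16) = -13702/72457 - (256 - 3456 - 384 + 2304) = -13702/72457 - 1*(-1280) = -13702/72457 + 1280 = 92731258/72457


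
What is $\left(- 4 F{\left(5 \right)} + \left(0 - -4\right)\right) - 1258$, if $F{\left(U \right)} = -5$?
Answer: $-1234$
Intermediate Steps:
$\left(- 4 F{\left(5 \right)} + \left(0 - -4\right)\right) - 1258 = \left(\left(-4\right) \left(-5\right) + \left(0 - -4\right)\right) - 1258 = \left(20 + \left(0 + 4\right)\right) - 1258 = \left(20 + 4\right) - 1258 = 24 - 1258 = -1234$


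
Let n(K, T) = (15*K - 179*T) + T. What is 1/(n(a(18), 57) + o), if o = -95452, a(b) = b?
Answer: -1/105328 ≈ -9.4941e-6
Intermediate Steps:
n(K, T) = -178*T + 15*K (n(K, T) = (-179*T + 15*K) + T = -178*T + 15*K)
1/(n(a(18), 57) + o) = 1/((-178*57 + 15*18) - 95452) = 1/((-10146 + 270) - 95452) = 1/(-9876 - 95452) = 1/(-105328) = -1/105328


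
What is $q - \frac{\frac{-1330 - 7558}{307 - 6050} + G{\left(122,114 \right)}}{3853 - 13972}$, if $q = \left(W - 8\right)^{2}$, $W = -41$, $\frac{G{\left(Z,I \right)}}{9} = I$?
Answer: $\frac{139536215423}{58113417} \approx 2401.1$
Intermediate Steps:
$G{\left(Z,I \right)} = 9 I$
$q = 2401$ ($q = \left(-41 - 8\right)^{2} = \left(-49\right)^{2} = 2401$)
$q - \frac{\frac{-1330 - 7558}{307 - 6050} + G{\left(122,114 \right)}}{3853 - 13972} = 2401 - \frac{\frac{-1330 - 7558}{307 - 6050} + 9 \cdot 114}{3853 - 13972} = 2401 - \frac{- \frac{8888}{-5743} + 1026}{-10119} = 2401 - \left(\left(-8888\right) \left(- \frac{1}{5743}\right) + 1026\right) \left(- \frac{1}{10119}\right) = 2401 - \left(\frac{8888}{5743} + 1026\right) \left(- \frac{1}{10119}\right) = 2401 - \frac{5901206}{5743} \left(- \frac{1}{10119}\right) = 2401 - - \frac{5901206}{58113417} = 2401 + \frac{5901206}{58113417} = \frac{139536215423}{58113417}$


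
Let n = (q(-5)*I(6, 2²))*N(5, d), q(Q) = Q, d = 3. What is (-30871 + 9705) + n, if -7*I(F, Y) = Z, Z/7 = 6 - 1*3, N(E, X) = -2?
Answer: -21196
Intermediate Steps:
Z = 21 (Z = 7*(6 - 1*3) = 7*(6 - 3) = 7*3 = 21)
I(F, Y) = -3 (I(F, Y) = -⅐*21 = -3)
n = -30 (n = -5*(-3)*(-2) = 15*(-2) = -30)
(-30871 + 9705) + n = (-30871 + 9705) - 30 = -21166 - 30 = -21196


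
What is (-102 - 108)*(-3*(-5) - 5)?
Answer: -2100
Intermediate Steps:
(-102 - 108)*(-3*(-5) - 5) = -210*(15 - 5) = -210*10 = -2100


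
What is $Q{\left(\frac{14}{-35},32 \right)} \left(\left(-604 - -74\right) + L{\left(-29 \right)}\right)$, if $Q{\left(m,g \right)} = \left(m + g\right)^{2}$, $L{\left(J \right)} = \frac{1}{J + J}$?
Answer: $- \frac{383709162}{725} \approx -5.2925 \cdot 10^{5}$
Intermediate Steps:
$L{\left(J \right)} = \frac{1}{2 J}$
$Q{\left(m,g \right)} = \left(g + m\right)^{2}$
$Q{\left(\frac{14}{-35},32 \right)} \left(\left(-604 - -74\right) + L{\left(-29 \right)}\right) = \left(32 + \frac{14}{-35}\right)^{2} \left(\left(-604 - -74\right) + \frac{1}{2 \left(-29\right)}\right) = \left(32 + 14 \left(- \frac{1}{35}\right)\right)^{2} \left(\left(-604 + 74\right) + \frac{1}{2} \left(- \frac{1}{29}\right)\right) = \left(32 - \frac{2}{5}\right)^{2} \left(-530 - \frac{1}{58}\right) = \left(\frac{158}{5}\right)^{2} \left(- \frac{30741}{58}\right) = \frac{24964}{25} \left(- \frac{30741}{58}\right) = - \frac{383709162}{725}$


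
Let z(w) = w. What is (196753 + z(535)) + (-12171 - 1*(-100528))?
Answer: 285645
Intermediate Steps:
(196753 + z(535)) + (-12171 - 1*(-100528)) = (196753 + 535) + (-12171 - 1*(-100528)) = 197288 + (-12171 + 100528) = 197288 + 88357 = 285645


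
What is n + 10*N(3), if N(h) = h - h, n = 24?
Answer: 24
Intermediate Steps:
N(h) = 0
n + 10*N(3) = 24 + 10*0 = 24 + 0 = 24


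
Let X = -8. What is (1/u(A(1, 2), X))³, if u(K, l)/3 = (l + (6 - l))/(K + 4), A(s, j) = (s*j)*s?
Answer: 1/27 ≈ 0.037037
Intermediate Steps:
A(s, j) = j*s² (A(s, j) = (j*s)*s = j*s²)
u(K, l) = 18/(4 + K) (u(K, l) = 3*((l + (6 - l))/(K + 4)) = 3*(6/(4 + K)) = 18/(4 + K))
(1/u(A(1, 2), X))³ = (1/(18/(4 + 2*1²)))³ = (1/(18/(4 + 2*1)))³ = (1/(18/(4 + 2)))³ = (1/(18/6))³ = (1/(18*(⅙)))³ = (1/3)³ = (⅓)³ = 1/27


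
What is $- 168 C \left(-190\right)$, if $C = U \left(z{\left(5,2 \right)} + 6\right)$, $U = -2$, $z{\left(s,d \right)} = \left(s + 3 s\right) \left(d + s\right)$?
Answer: $-9320640$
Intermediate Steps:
$z{\left(s,d \right)} = 4 s \left(d + s\right)$
$C = -292$ ($C = - 2 \left(4 \cdot 5 \left(2 + 5\right) + 6\right) = - 2 \left(4 \cdot 5 \cdot 7 + 6\right) = - 2 \left(140 + 6\right) = \left(-2\right) 146 = -292$)
$- 168 C \left(-190\right) = \left(-168\right) \left(-292\right) \left(-190\right) = 49056 \left(-190\right) = -9320640$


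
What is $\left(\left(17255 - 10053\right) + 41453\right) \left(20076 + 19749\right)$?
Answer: $1937685375$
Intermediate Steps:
$\left(\left(17255 - 10053\right) + 41453\right) \left(20076 + 19749\right) = \left(7202 + 41453\right) 39825 = 48655 \cdot 39825 = 1937685375$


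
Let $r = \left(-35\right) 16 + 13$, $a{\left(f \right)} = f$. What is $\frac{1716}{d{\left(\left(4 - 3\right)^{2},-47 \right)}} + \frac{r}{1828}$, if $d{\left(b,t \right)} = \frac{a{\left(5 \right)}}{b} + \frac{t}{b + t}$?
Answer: $\frac{144143489}{506356} \approx 284.67$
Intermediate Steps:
$r = -547$ ($r = -560 + 13 = -547$)
$d{\left(b,t \right)} = \frac{5}{b} + \frac{t}{b + t}$
$\frac{1716}{d{\left(\left(4 - 3\right)^{2},-47 \right)}} + \frac{r}{1828} = \frac{1716}{\frac{1}{\left(4 - 3\right)^{2}} \frac{1}{\left(4 - 3\right)^{2} - 47} \left(5 \left(4 - 3\right)^{2} + 5 \left(-47\right) + \left(4 - 3\right)^{2} \left(-47\right)\right)} - \frac{547}{1828} = \frac{1716}{\frac{1}{1^{2}} \frac{1}{1^{2} - 47} \left(5 \cdot 1^{2} - 235 + 1^{2} \left(-47\right)\right)} - \frac{547}{1828} = \frac{1716}{1^{-1} \frac{1}{1 - 47} \left(5 \cdot 1 - 235 + 1 \left(-47\right)\right)} - \frac{547}{1828} = \frac{1716}{1 \frac{1}{-46} \left(5 - 235 - 47\right)} - \frac{547}{1828} = \frac{1716}{1 \left(- \frac{1}{46}\right) \left(-277\right)} - \frac{547}{1828} = \frac{1716}{\frac{277}{46}} - \frac{547}{1828} = 1716 \cdot \frac{46}{277} - \frac{547}{1828} = \frac{78936}{277} - \frac{547}{1828} = \frac{144143489}{506356}$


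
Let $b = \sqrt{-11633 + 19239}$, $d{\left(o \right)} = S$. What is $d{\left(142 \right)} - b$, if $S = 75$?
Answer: $75 - \sqrt{7606} \approx -12.212$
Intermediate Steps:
$d{\left(o \right)} = 75$
$b = \sqrt{7606} \approx 87.212$
$d{\left(142 \right)} - b = 75 - \sqrt{7606}$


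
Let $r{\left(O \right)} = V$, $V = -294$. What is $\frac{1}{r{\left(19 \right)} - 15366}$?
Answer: $- \frac{1}{15660} \approx -6.3857 \cdot 10^{-5}$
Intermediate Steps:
$r{\left(O \right)} = -294$
$\frac{1}{r{\left(19 \right)} - 15366} = \frac{1}{-294 - 15366} = \frac{1}{-15660} = - \frac{1}{15660}$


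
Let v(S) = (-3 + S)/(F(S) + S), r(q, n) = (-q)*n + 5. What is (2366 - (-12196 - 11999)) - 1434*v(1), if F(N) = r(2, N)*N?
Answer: 27278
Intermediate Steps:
r(q, n) = 5 - n*q (r(q, n) = -n*q + 5 = 5 - n*q)
F(N) = N*(5 - 2*N) (F(N) = (5 - 1*N*2)*N = (5 - 2*N)*N = N*(5 - 2*N))
v(S) = (-3 + S)/(S + S*(5 - 2*S)) (v(S) = (-3 + S)/(S*(5 - 2*S) + S) = (-3 + S)/(S + S*(5 - 2*S)))
(2366 - (-12196 - 11999)) - 1434*v(1) = (2366 - (-12196 - 11999)) - (-717)/1 = (2366 - 1*(-24195)) - (-717) = (2366 + 24195) - 1434*(-½) = 26561 + 717 = 27278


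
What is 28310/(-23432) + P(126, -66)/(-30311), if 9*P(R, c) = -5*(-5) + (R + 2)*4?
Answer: -1289253779/1065371028 ≈ -1.2101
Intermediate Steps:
P(R, c) = 11/3 + 4*R/9 (P(R, c) = (-5*(-5) + (R + 2)*4)/9 = (25 + (2 + R)*4)/9 = (25 + (8 + 4*R))/9 = (33 + 4*R)/9 = 11/3 + 4*R/9)
28310/(-23432) + P(126, -66)/(-30311) = 28310/(-23432) + (11/3 + (4/9)*126)/(-30311) = 28310*(-1/23432) + (11/3 + 56)*(-1/30311) = -14155/11716 + (179/3)*(-1/30311) = -14155/11716 - 179/90933 = -1289253779/1065371028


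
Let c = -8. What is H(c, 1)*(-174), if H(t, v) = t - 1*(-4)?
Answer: 696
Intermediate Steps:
H(t, v) = 4 + t (H(t, v) = t + 4 = 4 + t)
H(c, 1)*(-174) = (4 - 8)*(-174) = -4*(-174) = 696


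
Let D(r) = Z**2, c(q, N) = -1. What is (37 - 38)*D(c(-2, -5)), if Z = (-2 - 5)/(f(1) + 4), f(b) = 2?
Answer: -49/36 ≈ -1.3611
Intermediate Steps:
Z = -7/6 (Z = (-2 - 5)/(2 + 4) = -7/6 ≈ -1.1667)
D(r) = 49/36 (D(r) = (-7/6)**2 = 49/36)
(37 - 38)*D(c(-2, -5)) = (37 - 38)*(49/36) = -1*49/36 = -49/36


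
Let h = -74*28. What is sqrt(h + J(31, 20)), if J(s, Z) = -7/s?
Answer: 7*I*sqrt(40641)/31 ≈ 45.522*I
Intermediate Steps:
h = -2072
sqrt(h + J(31, 20)) = sqrt(-2072 - 7/31) = sqrt(-64239/31) = 7*I*sqrt(40641)/31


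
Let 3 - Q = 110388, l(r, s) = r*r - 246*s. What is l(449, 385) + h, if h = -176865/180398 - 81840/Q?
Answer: 12900246386165/120686262 ≈ 1.0689e+5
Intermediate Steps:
l(r, s) = r**2 - 246*s
Q = -110385 (Q = 3 - 1*110388 = 3 - 110388 = -110385)
h = -28845277/120686262 (h = -176865/180398 - 81840/(-110385) = -176865*1/180398 - 81840*(-1/110385) = -176865/180398 + 496/669 = -28845277/120686262 ≈ -0.23901)
l(449, 385) + h = (449**2 - 246*385) - 28845277/120686262 = (201601 - 94710) - 28845277/120686262 = 106891 - 28845277/120686262 = 12900246386165/120686262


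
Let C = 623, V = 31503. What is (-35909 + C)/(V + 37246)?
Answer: -35286/68749 ≈ -0.51326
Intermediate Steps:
(-35909 + C)/(V + 37246) = (-35909 + 623)/(31503 + 37246) = -35286/68749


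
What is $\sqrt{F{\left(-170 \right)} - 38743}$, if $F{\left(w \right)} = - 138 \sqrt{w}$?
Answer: $\sqrt{-38743 - 138 i \sqrt{170}} \approx 4.5694 - 196.89 i$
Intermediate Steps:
$\sqrt{F{\left(-170 \right)} - 38743} = \sqrt{- 138 \sqrt{-170} - 38743} = \sqrt{- 138 i \sqrt{170} - 38743} = \sqrt{-38743 - 138 i \sqrt{170}}$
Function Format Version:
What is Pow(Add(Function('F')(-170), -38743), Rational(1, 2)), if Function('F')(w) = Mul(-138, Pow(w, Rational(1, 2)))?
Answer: Pow(Add(-38743, Mul(-138, I, Pow(170, Rational(1, 2)))), Rational(1, 2)) ≈ Add(4.5694, Mul(-196.89, I))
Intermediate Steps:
Pow(Add(Function('F')(-170), -38743), Rational(1, 2)) = Pow(Add(Mul(-138, Pow(-170, Rational(1, 2))), -38743), Rational(1, 2)) = Pow(Add(Mul(-138, Mul(I, Pow(170, Rational(1, 2)))), -38743), Rational(1, 2)) = Pow(Add(Mul(-138, I, Pow(170, Rational(1, 2))), -38743), Rational(1, 2)) = Pow(Add(-38743, Mul(-138, I, Pow(170, Rational(1, 2)))), Rational(1, 2))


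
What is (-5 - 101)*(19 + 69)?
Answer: -9328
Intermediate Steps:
(-5 - 101)*(19 + 69) = -106*88 = -9328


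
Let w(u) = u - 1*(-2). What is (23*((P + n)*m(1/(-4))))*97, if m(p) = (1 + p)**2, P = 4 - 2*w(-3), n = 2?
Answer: 20079/2 ≈ 10040.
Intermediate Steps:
w(u) = 2 + u (w(u) = u + 2 = 2 + u)
P = 6 (P = 4 - 2*(2 - 3) = 4 - 2*(-1) = 4 + 2 = 6)
(23*((P + n)*m(1/(-4))))*97 = (23*((6 + 2)*(1 + 1/(-4))**2))*97 = (23*(8*(1 - 1/4)**2))*97 = (23*(8*(3/4)**2))*97 = (23*(8*(9/16)))*97 = (23*(9/2))*97 = (207/2)*97 = 20079/2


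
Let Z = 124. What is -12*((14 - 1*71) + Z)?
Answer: -804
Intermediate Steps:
-12*((14 - 1*71) + Z) = -12*((14 - 1*71) + 124) = -12*((14 - 71) + 124) = -12*(-57 + 124) = -12*67 = -804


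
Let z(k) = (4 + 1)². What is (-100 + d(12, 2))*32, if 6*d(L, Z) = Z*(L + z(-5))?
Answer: -8416/3 ≈ -2805.3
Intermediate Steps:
z(k) = 25 (z(k) = 5² = 25)
d(L, Z) = Z*(25 + L)/6 (d(L, Z) = (Z*(L + 25))/6 = (Z*(25 + L))/6 = Z*(25 + L)/6)
(-100 + d(12, 2))*32 = (-100 + (⅙)*2*(25 + 12))*32 = (-100 + (⅙)*2*37)*32 = (-100 + 37/3)*32 = -263/3*32 = -8416/3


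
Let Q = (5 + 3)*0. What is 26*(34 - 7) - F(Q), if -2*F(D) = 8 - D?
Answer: 706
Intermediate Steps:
Q = 0 (Q = 8*0 = 0)
F(D) = -4 + D/2 (F(D) = -(8 - D)/2 = -4 + D/2)
26*(34 - 7) - F(Q) = 26*(34 - 7) - (-4 + (½)*0) = 26*27 - (-4 + 0) = 702 - 1*(-4) = 702 + 4 = 706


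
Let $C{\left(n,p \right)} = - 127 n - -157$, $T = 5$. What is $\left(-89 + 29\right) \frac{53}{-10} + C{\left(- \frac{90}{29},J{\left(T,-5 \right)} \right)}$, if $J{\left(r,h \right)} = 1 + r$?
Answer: $\frac{25205}{29} \approx 869.14$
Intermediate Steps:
$C{\left(n,p \right)} = 157 - 127 n$ ($C{\left(n,p \right)} = - 127 n + 157 = 157 - 127 n$)
$\left(-89 + 29\right) \frac{53}{-10} + C{\left(- \frac{90}{29},J{\left(T,-5 \right)} \right)} = \left(-89 + 29\right) \frac{53}{-10} - \left(-157 + 127 \left(- \frac{90}{29}\right)\right) = - 60 \cdot 53 \left(- \frac{1}{10}\right) - \left(-157 + 127 \left(\left(-90\right) \frac{1}{29}\right)\right) = \left(-60\right) \left(- \frac{53}{10}\right) + \left(157 - - \frac{11430}{29}\right) = 318 + \left(157 + \frac{11430}{29}\right) = 318 + \frac{15983}{29} = \frac{25205}{29}$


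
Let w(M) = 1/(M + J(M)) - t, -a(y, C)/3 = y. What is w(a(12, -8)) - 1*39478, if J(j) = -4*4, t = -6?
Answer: -2052545/52 ≈ -39472.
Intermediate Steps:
J(j) = -16
a(y, C) = -3*y
w(M) = 6 + 1/(-16 + M) (w(M) = 1/(M - 16) - 1*(-6) = 1/(-16 + M) + 6 = 6 + 1/(-16 + M))
w(a(12, -8)) - 1*39478 = (-95 + 6*(-3*12))/(-16 - 3*12) - 1*39478 = (-95 + 6*(-36))/(-16 - 36) - 39478 = (-95 - 216)/(-52) - 39478 = -1/52*(-311) - 39478 = 311/52 - 39478 = -2052545/52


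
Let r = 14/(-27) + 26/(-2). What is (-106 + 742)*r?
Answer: -77380/9 ≈ -8597.8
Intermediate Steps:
r = -365/27 (r = 14*(-1/27) + 26*(-½) = -14/27 - 13 = -365/27 ≈ -13.519)
(-106 + 742)*r = (-106 + 742)*(-365/27) = 636*(-365/27) = -77380/9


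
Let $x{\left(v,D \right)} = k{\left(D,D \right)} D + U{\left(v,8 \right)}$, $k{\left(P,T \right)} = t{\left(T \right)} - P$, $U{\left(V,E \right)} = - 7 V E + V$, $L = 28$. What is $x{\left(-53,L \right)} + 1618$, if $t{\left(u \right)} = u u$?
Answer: $25701$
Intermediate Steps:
$t{\left(u \right)} = u^{2}$
$U{\left(V,E \right)} = V - 7 E V$ ($U{\left(V,E \right)} = - 7 E V + V = V - 7 E V$)
$k{\left(P,T \right)} = T^{2} - P$
$x{\left(v,D \right)} = - 55 v + D \left(D^{2} - D\right)$ ($x{\left(v,D \right)} = \left(D^{2} - D\right) D + v \left(1 - 56\right) = D \left(D^{2} - D\right) + v \left(1 - 56\right) = D \left(D^{2} - D\right) + v \left(-55\right) = D \left(D^{2} - D\right) - 55 v = - 55 v + D \left(D^{2} - D\right)$)
$x{\left(-53,L \right)} + 1618 = \left(\left(-55\right) \left(-53\right) + 28^{2} \left(-1 + 28\right)\right) + 1618 = \left(2915 + 784 \cdot 27\right) + 1618 = \left(2915 + 21168\right) + 1618 = 24083 + 1618 = 25701$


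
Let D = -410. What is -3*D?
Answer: 1230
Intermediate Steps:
-3*D = -3*(-410) = 1230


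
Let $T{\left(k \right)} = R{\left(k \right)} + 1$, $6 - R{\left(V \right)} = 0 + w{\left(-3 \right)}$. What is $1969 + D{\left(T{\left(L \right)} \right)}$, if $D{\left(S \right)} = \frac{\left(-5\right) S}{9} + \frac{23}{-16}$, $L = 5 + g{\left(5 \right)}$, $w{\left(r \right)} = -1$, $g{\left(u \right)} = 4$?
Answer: $\frac{282689}{144} \approx 1963.1$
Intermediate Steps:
$L = 9$ ($L = 5 + 4 = 9$)
$R{\left(V \right)} = 7$ ($R{\left(V \right)} = 6 - \left(0 - 1\right) = 6 - -1 = 6 + 1 = 7$)
$T{\left(k \right)} = 8$ ($T{\left(k \right)} = 7 + 1 = 8$)
$D{\left(S \right)} = - \frac{23}{16} - \frac{5 S}{9}$ ($D{\left(S \right)} = - 5 S \frac{1}{9} + 23 \left(- \frac{1}{16}\right) = - \frac{5 S}{9} - \frac{23}{16} = - \frac{23}{16} - \frac{5 S}{9}$)
$1969 + D{\left(T{\left(L \right)} \right)} = 1969 - \frac{847}{144} = \frac{282689}{144}$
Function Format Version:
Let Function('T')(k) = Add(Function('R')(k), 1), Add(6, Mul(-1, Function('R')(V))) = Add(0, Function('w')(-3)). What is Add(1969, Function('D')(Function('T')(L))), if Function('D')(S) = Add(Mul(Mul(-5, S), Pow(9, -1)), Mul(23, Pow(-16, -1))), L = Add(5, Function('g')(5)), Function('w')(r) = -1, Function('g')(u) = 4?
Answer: Rational(282689, 144) ≈ 1963.1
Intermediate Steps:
L = 9 (L = Add(5, 4) = 9)
Function('R')(V) = 7 (Function('R')(V) = Add(6, Mul(-1, Add(0, -1))) = Add(6, Mul(-1, -1)) = Add(6, 1) = 7)
Function('T')(k) = 8 (Function('T')(k) = Add(7, 1) = 8)
Function('D')(S) = Add(Rational(-23, 16), Mul(Rational(-5, 9), S)) (Function('D')(S) = Add(Mul(Mul(-5, S), Rational(1, 9)), Mul(23, Rational(-1, 16))) = Add(Mul(Rational(-5, 9), S), Rational(-23, 16)) = Add(Rational(-23, 16), Mul(Rational(-5, 9), S)))
Add(1969, Function('D')(Function('T')(L))) = Add(1969, Add(Rational(-23, 16), Mul(Rational(-5, 9), 8))) = Add(1969, Add(Rational(-23, 16), Rational(-40, 9))) = Add(1969, Rational(-847, 144)) = Rational(282689, 144)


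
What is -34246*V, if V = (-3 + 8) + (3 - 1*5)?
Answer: -102738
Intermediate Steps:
V = 3 (V = 5 + (3 - 5) = 5 - 2 = 3)
-34246*V = -34246*3 = -102738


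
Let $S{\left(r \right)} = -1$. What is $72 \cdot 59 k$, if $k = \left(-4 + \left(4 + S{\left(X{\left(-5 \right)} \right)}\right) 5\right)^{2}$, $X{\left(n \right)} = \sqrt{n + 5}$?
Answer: $514008$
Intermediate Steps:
$X{\left(n \right)} = \sqrt{5 + n}$
$k = 121$ ($k = \left(-4 + \left(4 - 1\right) 5\right)^{2} = \left(-4 + 3 \cdot 5\right)^{2} = \left(-4 + 15\right)^{2} = 11^{2} = 121$)
$72 \cdot 59 k = 72 \cdot 59 \cdot 121 = 4248 \cdot 121 = 514008$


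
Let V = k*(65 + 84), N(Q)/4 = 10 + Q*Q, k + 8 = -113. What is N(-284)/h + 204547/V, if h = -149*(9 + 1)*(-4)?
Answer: 3857558/90145 ≈ 42.793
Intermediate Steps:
k = -121 (k = -8 - 113 = -121)
N(Q) = 40 + 4*Q² (N(Q) = 4*(10 + Q*Q) = 4*(10 + Q²) = 40 + 4*Q²)
h = 5960 (h = -1490*(-4) = -149*(-40) = 5960)
V = -18029 (V = -121*(65 + 84) = -121*149 = -18029)
N(-284)/h + 204547/V = (40 + 4*(-284)²)/5960 + 204547/(-18029) = (40 + 4*80656)*(1/5960) + 204547*(-1/18029) = (40 + 322624)*(1/5960) - 204547/18029 = 322664*(1/5960) - 204547/18029 = 40333/745 - 204547/18029 = 3857558/90145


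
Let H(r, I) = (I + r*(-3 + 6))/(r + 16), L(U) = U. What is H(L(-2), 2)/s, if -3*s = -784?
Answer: -3/2744 ≈ -0.0010933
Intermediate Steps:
H(r, I) = (I + 3*r)/(16 + r) (H(r, I) = (I + r*3)/(16 + r) = (I + 3*r)/(16 + r))
s = 784/3 (s = -⅓*(-784) = 784/3 ≈ 261.33)
H(L(-2), 2)/s = ((2 + 3*(-2))/(16 - 2))/(784/3) = ((2 - 6)/14)*(3/784) = ((1/14)*(-4))*(3/784) = -2/7*3/784 = -3/2744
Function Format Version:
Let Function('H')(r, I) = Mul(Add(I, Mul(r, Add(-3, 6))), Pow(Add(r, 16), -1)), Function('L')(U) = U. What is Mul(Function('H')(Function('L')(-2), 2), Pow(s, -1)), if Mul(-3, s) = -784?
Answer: Rational(-3, 2744) ≈ -0.0010933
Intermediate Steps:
Function('H')(r, I) = Mul(Pow(Add(16, r), -1), Add(I, Mul(3, r))) (Function('H')(r, I) = Mul(Add(I, Mul(r, 3)), Pow(Add(16, r), -1)) = Mul(Add(I, Mul(3, r)), Pow(Add(16, r), -1)) = Mul(Pow(Add(16, r), -1), Add(I, Mul(3, r))))
s = Rational(784, 3) (s = Mul(Rational(-1, 3), -784) = Rational(784, 3) ≈ 261.33)
Mul(Function('H')(Function('L')(-2), 2), Pow(s, -1)) = Mul(Mul(Pow(Add(16, -2), -1), Add(2, Mul(3, -2))), Pow(Rational(784, 3), -1)) = Mul(Mul(Pow(14, -1), Add(2, -6)), Rational(3, 784)) = Mul(Mul(Rational(1, 14), -4), Rational(3, 784)) = Mul(Rational(-2, 7), Rational(3, 784)) = Rational(-3, 2744)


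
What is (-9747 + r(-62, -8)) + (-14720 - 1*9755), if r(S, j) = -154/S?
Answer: -1060805/31 ≈ -34220.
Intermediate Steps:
(-9747 + r(-62, -8)) + (-14720 - 1*9755) = (-9747 - 154/(-62)) + (-14720 - 1*9755) = (-9747 - 154*(-1/62)) + (-14720 - 9755) = (-9747 + 77/31) - 24475 = -302080/31 - 24475 = -1060805/31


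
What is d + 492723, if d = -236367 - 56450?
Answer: 199906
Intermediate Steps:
d = -292817
d + 492723 = -292817 + 492723 = 199906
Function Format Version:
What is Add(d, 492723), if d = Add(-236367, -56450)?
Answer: 199906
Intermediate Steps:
d = -292817
Add(d, 492723) = Add(-292817, 492723) = 199906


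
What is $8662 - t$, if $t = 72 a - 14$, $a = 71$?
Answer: $3564$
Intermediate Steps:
$t = 5098$ ($t = 72 \cdot 71 - 14 = 5112 - 14 = 5098$)
$8662 - t = 8662 - 5098 = 3564$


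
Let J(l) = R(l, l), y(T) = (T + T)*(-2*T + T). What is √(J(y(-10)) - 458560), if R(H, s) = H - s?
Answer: 8*I*√7165 ≈ 677.17*I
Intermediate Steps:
y(T) = -2*T² (y(T) = (2*T)*(-T) = -2*T²)
J(l) = 0 (J(l) = l - l = 0)
√(J(y(-10)) - 458560) = √(0 - 458560) = √(-458560) = 8*I*√7165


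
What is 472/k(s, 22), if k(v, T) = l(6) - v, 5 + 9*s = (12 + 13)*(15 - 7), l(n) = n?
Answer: -1416/47 ≈ -30.128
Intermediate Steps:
s = 65/3 (s = -5/9 + ((12 + 13)*(15 - 7))/9 = -5/9 + (25*8)/9 = -5/9 + (⅑)*200 = -5/9 + 200/9 = 65/3 ≈ 21.667)
k(v, T) = 6 - v
472/k(s, 22) = 472/(6 - 1*65/3) = 472/(6 - 65/3) = 472/(-47/3) = 472*(-3/47) = -1416/47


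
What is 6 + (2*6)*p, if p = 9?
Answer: 114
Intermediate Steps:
6 + (2*6)*p = 6 + (2*6)*9 = 6 + 12*9 = 6 + 108 = 114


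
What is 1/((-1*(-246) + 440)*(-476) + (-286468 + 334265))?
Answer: -1/278739 ≈ -3.5876e-6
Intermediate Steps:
1/((-1*(-246) + 440)*(-476) + (-286468 + 334265)) = 1/((246 + 440)*(-476) + 47797) = 1/(686*(-476) + 47797) = 1/(-326536 + 47797) = 1/(-278739) = -1/278739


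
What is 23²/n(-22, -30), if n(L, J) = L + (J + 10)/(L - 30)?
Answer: -6877/281 ≈ -24.473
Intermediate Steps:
n(L, J) = L + (10 + J)/(-30 + L)
23²/n(-22, -30) = 23²/(((10 - 30 + (-22)² - 30*(-22))/(-30 - 22))) = 529/(((10 - 30 + 484 + 660)/(-52))) = 529/((-1/52*1124)) = 529/(-281/13) = 529*(-13/281) = -6877/281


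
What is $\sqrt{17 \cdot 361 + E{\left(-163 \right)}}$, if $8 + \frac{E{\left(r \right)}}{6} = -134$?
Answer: $\sqrt{5285} \approx 72.698$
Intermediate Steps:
$E{\left(r \right)} = -852$ ($E{\left(r \right)} = -48 + 6 \left(-134\right) = -48 - 804 = -852$)
$\sqrt{17 \cdot 361 + E{\left(-163 \right)}} = \sqrt{17 \cdot 361 - 852} = \sqrt{6137 - 852} = \sqrt{5285}$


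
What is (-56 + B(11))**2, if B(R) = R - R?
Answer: 3136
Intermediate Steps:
B(R) = 0
(-56 + B(11))**2 = (-56 + 0)**2 = (-56)**2 = 3136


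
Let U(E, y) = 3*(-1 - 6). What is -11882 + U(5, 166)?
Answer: -11903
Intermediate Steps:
U(E, y) = -21 (U(E, y) = 3*(-7) = -21)
-11882 + U(5, 166) = -11882 - 21 = -11903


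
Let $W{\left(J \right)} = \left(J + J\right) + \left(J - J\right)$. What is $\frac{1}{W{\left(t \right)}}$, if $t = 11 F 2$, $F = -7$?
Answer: $- \frac{1}{308} \approx -0.0032468$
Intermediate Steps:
$t = -154$ ($t = 11 \left(-7\right) 2 = \left(-77\right) 2 = -154$)
$W{\left(J \right)} = 2 J$ ($W{\left(J \right)} = 2 J + 0 = 2 J$)
$\frac{1}{W{\left(t \right)}} = \frac{1}{2 \left(-154\right)} = \frac{1}{-308} = - \frac{1}{308}$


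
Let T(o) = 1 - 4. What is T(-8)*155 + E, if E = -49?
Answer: -514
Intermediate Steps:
T(o) = -3
T(-8)*155 + E = -3*155 - 49 = -465 - 49 = -514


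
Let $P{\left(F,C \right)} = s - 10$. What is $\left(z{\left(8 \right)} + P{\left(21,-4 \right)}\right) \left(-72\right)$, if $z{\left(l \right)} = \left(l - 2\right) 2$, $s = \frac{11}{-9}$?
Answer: $-56$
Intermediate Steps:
$s = - \frac{11}{9}$ ($s = 11 \left(- \frac{1}{9}\right) = - \frac{11}{9} \approx -1.2222$)
$z{\left(l \right)} = -4 + 2 l$ ($z{\left(l \right)} = \left(-2 + l\right) 2 = -4 + 2 l$)
$P{\left(F,C \right)} = - \frac{101}{9}$ ($P{\left(F,C \right)} = - \frac{11}{9} - 10 = - \frac{101}{9}$)
$\left(z{\left(8 \right)} + P{\left(21,-4 \right)}\right) \left(-72\right) = \left(\left(-4 + 2 \cdot 8\right) - \frac{101}{9}\right) \left(-72\right) = \left(\left(-4 + 16\right) - \frac{101}{9}\right) \left(-72\right) = \left(12 - \frac{101}{9}\right) \left(-72\right) = \frac{7}{9} \left(-72\right) = -56$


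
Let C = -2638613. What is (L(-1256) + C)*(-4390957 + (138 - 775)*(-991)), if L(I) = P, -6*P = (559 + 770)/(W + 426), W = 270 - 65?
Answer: 6259752352962405/631 ≈ 9.9204e+12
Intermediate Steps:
W = 205
P = -443/1262 (P = -(559 + 770)/(6*(205 + 426)) = -443/(2*631) = -⅙*1329/631 = -443/1262 ≈ -0.35103)
L(I) = -443/1262
(L(-1256) + C)*(-4390957 + (138 - 775)*(-991)) = (-443/1262 - 2638613)*(-4390957 + (138 - 775)*(-991)) = -3329930049*(-4390957 - 637*(-991))/1262 = -3329930049*(-4390957 + 631267)/1262 = -3329930049/1262*(-3759690) = 6259752352962405/631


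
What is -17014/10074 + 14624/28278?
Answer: -27816643/23739381 ≈ -1.1718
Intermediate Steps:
-17014/10074 + 14624/28278 = -17014*1/10074 + 14624*(1/28278) = -8507/5037 + 7312/14139 = -27816643/23739381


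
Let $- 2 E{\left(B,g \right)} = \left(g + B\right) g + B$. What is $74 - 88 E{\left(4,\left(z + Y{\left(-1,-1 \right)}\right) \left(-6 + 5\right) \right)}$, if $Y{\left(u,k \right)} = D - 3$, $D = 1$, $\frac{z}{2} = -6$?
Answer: $11338$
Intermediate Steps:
$z = -12$ ($z = 2 \left(-6\right) = -12$)
$Y{\left(u,k \right)} = -2$ ($Y{\left(u,k \right)} = 1 - 3 = -2$)
$E{\left(B,g \right)} = - \frac{B}{2} - \frac{g \left(B + g\right)}{2}$ ($E{\left(B,g \right)} = - \frac{\left(g + B\right) g + B}{2} = - \frac{\left(B + g\right) g + B}{2} = - \frac{g \left(B + g\right) + B}{2} = - \frac{B + g \left(B + g\right)}{2} = - \frac{B}{2} - \frac{g \left(B + g\right)}{2}$)
$74 - 88 E{\left(4,\left(z + Y{\left(-1,-1 \right)}\right) \left(-6 + 5\right) \right)} = 74 - 88 \left(\left(- \frac{1}{2}\right) 4 - \frac{\left(\left(-12 - 2\right) \left(-6 + 5\right)\right)^{2}}{2} - 2 \left(-12 - 2\right) \left(-6 + 5\right)\right) = 74 - 88 \left(-2 - \frac{\left(\left(-14\right) \left(-1\right)\right)^{2}}{2} - 2 \left(\left(-14\right) \left(-1\right)\right)\right) = 74 - 88 \left(-2 - \frac{14^{2}}{2} - 2 \cdot 14\right) = 74 - 88 \left(-2 - 98 - 28\right) = 74 - -11264 = 74 + 11264 = 11338$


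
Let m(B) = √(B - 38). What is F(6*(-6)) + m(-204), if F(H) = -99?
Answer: -99 + 11*I*√2 ≈ -99.0 + 15.556*I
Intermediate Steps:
m(B) = √(-38 + B)
F(6*(-6)) + m(-204) = -99 + √(-38 - 204) = -99 + √(-242) = -99 + 11*I*√2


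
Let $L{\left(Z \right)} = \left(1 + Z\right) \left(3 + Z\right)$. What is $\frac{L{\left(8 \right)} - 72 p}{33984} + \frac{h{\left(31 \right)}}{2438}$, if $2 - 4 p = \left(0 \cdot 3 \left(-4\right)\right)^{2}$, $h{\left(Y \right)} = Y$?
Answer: $\frac{67061}{4602944} \approx 0.014569$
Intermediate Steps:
$p = \frac{1}{2}$ ($p = \frac{1}{2} - \frac{\left(0 \cdot 3 \left(-4\right)\right)^{2}}{4} = \frac{1}{2} - \frac{\left(0 \left(-4\right)\right)^{2}}{4} = \frac{1}{2} - \frac{0^{2}}{4} = \frac{1}{2} - 0 = \frac{1}{2} + 0 = \frac{1}{2} \approx 0.5$)
$\frac{L{\left(8 \right)} - 72 p}{33984} + \frac{h{\left(31 \right)}}{2438} = \frac{\left(3 + 8^{2} + 4 \cdot 8\right) - 36}{33984} + \frac{31}{2438} = \left(\left(3 + 64 + 32\right) - 36\right) \frac{1}{33984} + 31 \cdot \frac{1}{2438} = \left(99 - 36\right) \frac{1}{33984} + \frac{31}{2438} = 63 \cdot \frac{1}{33984} + \frac{31}{2438} = \frac{7}{3776} + \frac{31}{2438} = \frac{67061}{4602944}$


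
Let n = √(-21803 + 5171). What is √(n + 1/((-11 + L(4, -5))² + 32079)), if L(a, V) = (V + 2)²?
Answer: √(32083 + 6175913334*I*√462)/32083 ≈ 8.0301 + 8.0301*I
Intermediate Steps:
L(a, V) = (2 + V)²
n = 6*I*√462 (n = √(-16632) = 6*I*√462 ≈ 128.97*I)
√(n + 1/((-11 + L(4, -5))² + 32079)) = √(6*I*√462 + 1/((-11 + (2 - 5)²)² + 32079)) = √(6*I*√462 + 1/((-11 + (-3)²)² + 32079)) = √(6*I*√462 + 1/((-11 + 9)² + 32079)) = √(6*I*√462 + 1/((-2)² + 32079)) = √(6*I*√462 + 1/(4 + 32079)) = √(6*I*√462 + 1/32083) = √(1/32083 + 6*I*√462)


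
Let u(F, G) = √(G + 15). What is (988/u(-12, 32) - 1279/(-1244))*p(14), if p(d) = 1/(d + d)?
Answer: 1279/34832 + 247*√47/329 ≈ 5.1837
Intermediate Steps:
u(F, G) = √(15 + G)
p(d) = 1/(2*d)
(988/u(-12, 32) - 1279/(-1244))*p(14) = (988/(√(15 + 32)) - 1279/(-1244))*((½)/14) = (988/(√47) - 1279*(-1/1244))*((½)*(1/14)) = (988*(√47/47) + 1279/1244)*(1/28) = (988*√47/47 + 1279/1244)*(1/28) = (1279/1244 + 988*√47/47)*(1/28) = 1279/34832 + 247*√47/329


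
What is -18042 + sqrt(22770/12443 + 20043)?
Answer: -18042 + 3*sqrt(651860097)/541 ≈ -17900.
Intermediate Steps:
-18042 + sqrt(22770/12443 + 20043) = -18042 + sqrt(22770*(1/12443) + 20043) = -18042 + sqrt(990/541 + 20043) = -18042 + sqrt(10844253/541) = -18042 + 3*sqrt(651860097)/541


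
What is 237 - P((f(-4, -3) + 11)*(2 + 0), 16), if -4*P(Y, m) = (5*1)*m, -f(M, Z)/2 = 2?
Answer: 257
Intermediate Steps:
f(M, Z) = -4 (f(M, Z) = -2*2 = -4)
P(Y, m) = -5*m/4 (P(Y, m) = -5*1*m/4 = -5*m/4)
237 - P((f(-4, -3) + 11)*(2 + 0), 16) = 237 - (-5)*16/4 = 237 - 1*(-20) = 237 + 20 = 257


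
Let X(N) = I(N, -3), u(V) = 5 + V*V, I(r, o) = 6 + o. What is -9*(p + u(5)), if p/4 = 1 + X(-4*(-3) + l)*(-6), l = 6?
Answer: 342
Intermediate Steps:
u(V) = 5 + V**2
X(N) = 3 (X(N) = 6 - 3 = 3)
p = -68 (p = 4*(1 + 3*(-6)) = 4*(1 - 18) = 4*(-17) = -68)
-9*(p + u(5)) = -9*(-68 + (5 + 5**2)) = -9*(-68 + (5 + 25)) = -9*(-68 + 30) = -9*(-38) = 342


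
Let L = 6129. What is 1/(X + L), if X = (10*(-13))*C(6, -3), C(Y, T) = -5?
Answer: 1/6779 ≈ 0.00014751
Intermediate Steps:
X = 650 (X = (10*(-13))*(-5) = -130*(-5) = 650)
1/(X + L) = 1/(650 + 6129) = 1/6779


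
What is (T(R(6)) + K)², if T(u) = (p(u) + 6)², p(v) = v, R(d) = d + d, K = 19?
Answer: 117649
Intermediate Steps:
R(d) = 2*d
T(u) = (6 + u)² (T(u) = (u + 6)² = (6 + u)²)
(T(R(6)) + K)² = ((6 + 2*6)² + 19)² = ((6 + 12)² + 19)² = (18² + 19)² = (324 + 19)² = 343² = 117649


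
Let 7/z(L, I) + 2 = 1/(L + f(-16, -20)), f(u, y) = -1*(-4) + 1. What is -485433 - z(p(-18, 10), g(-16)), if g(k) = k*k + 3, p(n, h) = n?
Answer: -13106600/27 ≈ -4.8543e+5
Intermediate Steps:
f(u, y) = 5 (f(u, y) = 4 + 1 = 5)
g(k) = 3 + k**2 (g(k) = k**2 + 3 = 3 + k**2)
z(L, I) = 7/(-2 + 1/(5 + L)) (z(L, I) = 7/(-2 + 1/(L + 5)) = 7/(-2 + 1/(5 + L)))
-485433 - z(p(-18, 10), g(-16)) = -485433 - 7*(-5 - 1*(-18))/(9 + 2*(-18)) = -485433 - 7*(-5 + 18)/(9 - 36) = -485433 - 7*13/(-27) = -485433 - 7*(-1)*13/27 = -485433 - 1*(-91/27) = -485433 + 91/27 = -13106600/27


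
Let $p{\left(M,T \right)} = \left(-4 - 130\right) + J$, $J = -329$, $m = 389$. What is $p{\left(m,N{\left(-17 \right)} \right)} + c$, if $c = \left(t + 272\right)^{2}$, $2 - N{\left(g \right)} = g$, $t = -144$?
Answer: $15921$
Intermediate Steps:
$N{\left(g \right)} = 2 - g$
$p{\left(M,T \right)} = -463$ ($p{\left(M,T \right)} = \left(-4 - 130\right) - 329 = -134 - 329 = -463$)
$c = 16384$ ($c = \left(-144 + 272\right)^{2} = 128^{2} = 16384$)
$p{\left(m,N{\left(-17 \right)} \right)} + c = -463 + 16384 = 15921$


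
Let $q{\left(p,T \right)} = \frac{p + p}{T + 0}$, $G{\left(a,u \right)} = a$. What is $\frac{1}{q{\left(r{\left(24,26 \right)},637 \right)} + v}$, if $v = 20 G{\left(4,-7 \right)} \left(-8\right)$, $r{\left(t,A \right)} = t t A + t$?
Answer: $- \frac{637}{377680} \approx -0.0016866$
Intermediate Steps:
$r{\left(t,A \right)} = t + A t^{2}$ ($r{\left(t,A \right)} = t^{2} A + t = A t^{2} + t = t + A t^{2}$)
$q{\left(p,T \right)} = \frac{2 p}{T}$
$v = -640$ ($v = 20 \cdot 4 \left(-8\right) = 80 \left(-8\right) = -640$)
$\frac{1}{q{\left(r{\left(24,26 \right)},637 \right)} + v} = \frac{1}{\frac{2 \cdot 24 \left(1 + 26 \cdot 24\right)}{637} - 640} = \frac{1}{2 \cdot 24 \left(1 + 624\right) \frac{1}{637} - 640} = \frac{1}{2 \cdot 24 \cdot 625 \cdot \frac{1}{637} - 640} = \frac{1}{2 \cdot 15000 \cdot \frac{1}{637} - 640} = \frac{1}{\frac{30000}{637} - 640} = \frac{1}{- \frac{377680}{637}} = - \frac{637}{377680}$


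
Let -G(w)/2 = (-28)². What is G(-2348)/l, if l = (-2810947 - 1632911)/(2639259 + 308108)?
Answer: 2310735728/2221929 ≈ 1040.0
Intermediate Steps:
G(w) = -1568 (G(w) = -2*(-28)² = -2*784 = -1568)
l = -4443858/2947367 ≈ -1.5077
G(-2348)/l = -1568/(-4443858/2947367) = -1568*(-2947367/4443858) = 2310735728/2221929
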